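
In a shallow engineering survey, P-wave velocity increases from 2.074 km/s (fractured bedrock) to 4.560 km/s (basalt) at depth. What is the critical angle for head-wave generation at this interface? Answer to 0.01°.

At critical incidence the refracted ray runs along the interface (θ₂ = 90°), so sin θ_c = V₁/V₂.
θ_c = arcsin(2.074/4.560) = arcsin 0.4548 = 27.05°.

27.05°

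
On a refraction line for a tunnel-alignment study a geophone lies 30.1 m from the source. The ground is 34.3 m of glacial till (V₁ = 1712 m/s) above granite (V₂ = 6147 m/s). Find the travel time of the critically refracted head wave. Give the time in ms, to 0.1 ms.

t = x/V₂ + 2h·√(V₂²−V₁²)/(V₁V₂).
√(V₂²−V₁²) = √(6147²−1712²) = 5903.8 m/s; delay term = 2·34.3·5903.8/(1712·6147) = 0.03848 s.
t = 30.1/6147 + 0.03848 = 0.04338 s.

43.4 ms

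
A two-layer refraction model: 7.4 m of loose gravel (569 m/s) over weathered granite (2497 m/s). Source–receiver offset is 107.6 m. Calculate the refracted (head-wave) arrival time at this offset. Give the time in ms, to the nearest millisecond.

θ_c = arcsin(V₁/V₂) = arcsin(569/2497) = 13.17°, cos θ_c = 0.9737.
Intercept time tᵢ = 2h cos θ_c / V₁ = 2·7.4·0.9737/569 = 0.02533 s.
t = x/V₂ + tᵢ = 107.6/2497 + 0.02533 = 0.06842 s.

68 ms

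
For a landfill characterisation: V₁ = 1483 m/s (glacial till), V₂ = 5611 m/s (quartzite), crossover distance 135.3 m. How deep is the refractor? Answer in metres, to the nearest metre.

52 m

h = (x_cross/2)·√((V₂−V₁)/(V₂+V₁)).
(V₂−V₁)/(V₂+V₁) = (5611−1483)/(5611+1483) = 0.5819; √ = 0.7628.
h = (135.3/2)·0.7628 = 51.61 m.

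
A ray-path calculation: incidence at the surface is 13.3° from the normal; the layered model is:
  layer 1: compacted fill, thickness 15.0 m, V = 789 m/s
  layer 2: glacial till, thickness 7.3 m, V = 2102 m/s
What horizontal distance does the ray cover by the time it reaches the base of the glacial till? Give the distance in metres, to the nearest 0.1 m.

9.2 m

p = sin θ₁/V₁ = sin 13.3°/789 = 2.9157e-04 s/m is conserved through the stack.
Layer 1: θ = 13.30°; offset = 15.0·tan 13.30° = 3.546 m.
Layer 2: sin θ = p·2102 = 0.6129 → θ = 37.80°; offset = 7.3·tan 37.80° = 5.662 m.
Summing the layer offsets gives 9.208 m.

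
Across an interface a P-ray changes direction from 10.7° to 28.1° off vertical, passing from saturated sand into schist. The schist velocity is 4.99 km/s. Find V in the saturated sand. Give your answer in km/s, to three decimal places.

sin 10.7° = 0.1857; sin 28.1° = 0.4710.
V₁ = V₂·(sin θ₁/sin θ₂) = 4.99·(0.1857/0.4710) = 1.967 km/s.

1.967 km/s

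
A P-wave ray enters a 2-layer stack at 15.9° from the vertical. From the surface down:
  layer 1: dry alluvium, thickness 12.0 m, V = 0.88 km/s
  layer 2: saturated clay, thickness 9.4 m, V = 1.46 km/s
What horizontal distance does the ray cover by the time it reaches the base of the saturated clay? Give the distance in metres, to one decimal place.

Apply Snell's law at each interface; in layer i the horizontal offset is hᵢ·tan θᵢ.
Layer 1: θ = 15.90°; offset = 12.0·tan 15.90° = 3.418 m.
Layer 2: sin θ = 1.46·sin 15.9°/0.88 = 0.4545, θ = 27.03°; offset = 9.4·tan 27.03° = 4.797 m.
Summing the layer offsets gives 8.215 m.

8.2 m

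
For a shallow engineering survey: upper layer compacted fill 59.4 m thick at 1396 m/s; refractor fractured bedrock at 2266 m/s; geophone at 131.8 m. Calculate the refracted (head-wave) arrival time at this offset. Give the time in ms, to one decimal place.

θ_c = arcsin(V₁/V₂) = arcsin(1396/2266) = 38.03°, cos θ_c = 0.7877.
Intercept time tᵢ = 2h cos θ_c / V₁ = 2·59.4·0.7877/1396 = 0.06703 s.
t = x/V₂ + tᵢ = 131.8/2266 + 0.06703 = 0.12520 s.

125.2 ms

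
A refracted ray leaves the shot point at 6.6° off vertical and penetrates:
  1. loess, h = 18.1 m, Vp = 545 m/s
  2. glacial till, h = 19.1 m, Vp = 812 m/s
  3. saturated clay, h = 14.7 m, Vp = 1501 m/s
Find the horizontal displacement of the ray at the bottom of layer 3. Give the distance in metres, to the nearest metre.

Apply Snell's law at each interface; in layer i the horizontal offset is hᵢ·tan θᵢ.
Layer 1: θ = 6.60°; offset = 18.1·tan 6.60° = 2.094 m.
Layer 2: sin θ = 812·sin 6.6°/545 = 0.1712, θ = 9.86°; offset = 19.1·tan 9.86° = 3.320 m.
Layer 3: sin θ = 1501·sin 6.6°/545 = 0.3166, θ = 18.45°; offset = 14.7·tan 18.45° = 4.906 m.
Total horizontal offset = 10.320 m.

10 m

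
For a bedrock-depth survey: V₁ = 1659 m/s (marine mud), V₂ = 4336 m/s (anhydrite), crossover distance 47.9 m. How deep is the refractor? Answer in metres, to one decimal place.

16.0 m

x_cross = 2h·√((V₂+V₁)/(V₂−V₁)) → h = x_cross / (2·√((V₂+V₁)/(V₂−V₁))).
√((V₂+V₁)/(V₂−V₁)) = √((4336+1659)/(4336−1659)) = 1.4965.
h = 47.9 / (2·1.4965) = 16.00 m.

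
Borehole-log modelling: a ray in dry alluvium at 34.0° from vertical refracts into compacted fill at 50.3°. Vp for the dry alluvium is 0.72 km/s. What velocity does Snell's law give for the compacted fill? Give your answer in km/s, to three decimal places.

0.991 km/s

Snell's law: sin 34.0°/V₁ = sin 50.3°/V₂.
V₂ = V₁·sin 50.3°/sin 34.0° = 0.72 × 1.3759 = 0.991 km/s.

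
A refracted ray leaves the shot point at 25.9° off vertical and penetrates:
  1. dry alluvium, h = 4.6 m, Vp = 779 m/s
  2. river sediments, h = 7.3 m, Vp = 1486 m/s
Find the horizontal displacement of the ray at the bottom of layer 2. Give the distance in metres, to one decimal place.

Ray parameter p = sin 25.9° / 779 m/s = 5.6072e-04 s/m.
Layer 1: θ = 25.90°; offset = 4.6·tan 25.90° = 2.234 m.
Layer 2: sin θ = p·1486 = 0.8332 → θ = 56.43°; offset = 7.3·tan 56.43° = 11.001 m.
Total horizontal offset = 13.234 m.

13.2 m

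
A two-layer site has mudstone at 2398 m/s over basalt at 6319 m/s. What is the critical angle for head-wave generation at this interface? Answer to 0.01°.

22.30°

Critical incidence: sin θ_c = V₁/V₂ = 2398/6319 = 0.3795.
θ_c = arcsin 0.3795 = 22.30°.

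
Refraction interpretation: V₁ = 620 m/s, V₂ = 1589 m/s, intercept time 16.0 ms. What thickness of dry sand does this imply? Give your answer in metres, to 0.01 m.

θ_c = arcsin(620/1589) = 22.97°; cos θ_c = 0.9207.
tᵢ = 2h cos θ_c/V₁ ⇒ h = tᵢ·V₁/(2 cos θ_c) = 0.016·620/(2·0.9207) = 5.39 m.

5.39 m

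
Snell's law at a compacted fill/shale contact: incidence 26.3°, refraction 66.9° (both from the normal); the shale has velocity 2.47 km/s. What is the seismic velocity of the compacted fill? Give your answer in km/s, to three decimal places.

1.190 km/s

sin 26.3° = 0.4431; sin 66.9° = 0.9198.
V₁ = V₂·(sin θ₁/sin θ₂) = 2.47·(0.4431/0.9198) = 1.190 km/s.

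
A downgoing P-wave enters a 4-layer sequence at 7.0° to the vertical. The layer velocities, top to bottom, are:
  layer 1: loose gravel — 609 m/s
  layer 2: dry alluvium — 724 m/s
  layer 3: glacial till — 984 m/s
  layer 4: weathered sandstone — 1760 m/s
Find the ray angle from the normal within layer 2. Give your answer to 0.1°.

Snell's law across each interface conserves sin θ / V, so sin θ_2 = V_2·sin θ₁/V₁.
sin θ_2 = 724 × sin 7.0° / 609 = 0.1449.
θ_2 = arcsin 0.1449 = 8.33°.

8.3°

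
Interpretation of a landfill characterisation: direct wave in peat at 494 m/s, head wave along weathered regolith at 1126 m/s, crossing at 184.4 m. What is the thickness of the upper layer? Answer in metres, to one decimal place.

h = (x_cross/2)·√((V₂−V₁)/(V₂+V₁)).
(V₂−V₁)/(V₂+V₁) = (1126−494)/(1126+494) = 0.3901; √ = 0.6246.
h = (184.4/2)·0.6246 = 57.59 m.

57.6 m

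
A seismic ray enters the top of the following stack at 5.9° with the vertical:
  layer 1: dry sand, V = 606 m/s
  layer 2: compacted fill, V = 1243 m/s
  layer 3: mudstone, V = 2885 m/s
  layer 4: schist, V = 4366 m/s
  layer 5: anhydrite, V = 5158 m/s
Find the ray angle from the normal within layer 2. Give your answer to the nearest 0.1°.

Snell's law across each interface conserves sin θ / V, so sin θ_2 = V_2·sin θ₁/V₁.
sin θ_2 = 1243 × sin 5.9° / 606 = 0.2108.
θ_2 = arcsin 0.2108 = 12.17°.

12.2°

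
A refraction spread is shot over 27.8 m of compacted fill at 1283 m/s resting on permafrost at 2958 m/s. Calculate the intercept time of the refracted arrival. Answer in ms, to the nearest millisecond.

tᵢ = 2h·√(V₂²−V₁²)/(V₁V₂).
√(V₂²−V₁²) = √(2958²−1283²) = 2665.3 m/s.
tᵢ = 2·27.8·2665.3/(1283·2958) = 0.03905 s.

39 ms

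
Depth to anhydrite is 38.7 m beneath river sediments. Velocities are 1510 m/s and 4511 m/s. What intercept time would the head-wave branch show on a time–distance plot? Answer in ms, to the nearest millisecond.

48 ms

θ_c = arcsin(V₁/V₂) = arcsin(1510/4511) = 19.56°; cos θ_c = 0.9423.
tᵢ = 2h·cos θ_c / V₁ = 2·38.7·0.9423 / 1510 = 0.04830 s.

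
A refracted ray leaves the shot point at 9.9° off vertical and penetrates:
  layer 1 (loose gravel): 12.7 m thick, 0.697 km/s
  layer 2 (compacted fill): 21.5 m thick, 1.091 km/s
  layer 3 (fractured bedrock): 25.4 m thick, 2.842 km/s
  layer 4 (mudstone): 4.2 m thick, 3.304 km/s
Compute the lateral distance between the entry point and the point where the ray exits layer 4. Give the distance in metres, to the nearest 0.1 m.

Apply Snell's law at each interface; in layer i the horizontal offset is hᵢ·tan θᵢ.
Layer 1: θ = 9.90°; offset = 12.7·tan 9.90° = 2.217 m.
Layer 2: sin θ = 1.091·sin 9.9°/0.697 = 0.2691, θ = 15.61°; offset = 21.5·tan 15.61° = 6.008 m.
Layer 3: sin θ = 2.842·sin 9.9°/0.697 = 0.7010, θ = 44.51°; offset = 25.4·tan 44.51° = 24.969 m.
Layer 4: sin θ = 3.304·sin 9.9°/0.697 = 0.8150, θ = 54.59°; offset = 4.2·tan 54.59° = 5.907 m.
Σ offsets = 39.101 m.

39.1 m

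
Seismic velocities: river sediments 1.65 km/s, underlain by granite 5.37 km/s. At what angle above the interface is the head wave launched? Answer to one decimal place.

Critical incidence: sin θ_c = V₁/V₂ = 1.65/5.37 = 0.3073.
θ_c = arcsin 0.3073 = 17.89°.
Measured from the interface: 90° − 17.89° = 72.11°.

72.1°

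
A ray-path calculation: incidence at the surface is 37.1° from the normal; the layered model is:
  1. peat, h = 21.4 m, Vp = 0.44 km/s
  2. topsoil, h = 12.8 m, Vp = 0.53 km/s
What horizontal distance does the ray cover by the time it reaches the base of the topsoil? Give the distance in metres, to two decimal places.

Ray parameter p = sin 37.1° / 0.44 km/s = 1.3709e+00 s/km.
Layer 1: θ = 37.10°; offset = 21.4·tan 37.10° = 16.1847 m.
Layer 2: sin θ = p·0.53 = 0.7266 → θ = 46.60°; offset = 12.8·tan 46.60° = 13.5363 m.
Σ offsets = 29.7210 m.

29.72 m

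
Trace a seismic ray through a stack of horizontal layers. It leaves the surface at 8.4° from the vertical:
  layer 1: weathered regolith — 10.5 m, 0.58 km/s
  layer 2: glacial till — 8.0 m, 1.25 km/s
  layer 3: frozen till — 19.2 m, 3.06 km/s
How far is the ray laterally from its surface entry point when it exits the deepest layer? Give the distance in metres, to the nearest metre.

Apply Snell's law at each interface; in layer i the horizontal offset is hᵢ·tan θᵢ.
Layer 1: θ = 8.40°; offset = 10.5·tan 8.40° = 1.551 m.
Layer 2: sin θ = 1.25·sin 8.4°/0.58 = 0.3148, θ = 18.35°; offset = 8.0·tan 18.35° = 2.654 m.
Layer 3: sin θ = 3.06·sin 8.4°/0.58 = 0.7707, θ = 50.42°; offset = 19.2·tan 50.42° = 23.224 m.
Summing the layer offsets gives 27.428 m.

27 m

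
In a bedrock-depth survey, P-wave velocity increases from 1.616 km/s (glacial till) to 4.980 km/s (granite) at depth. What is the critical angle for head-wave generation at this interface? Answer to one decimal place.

At critical incidence the refracted ray runs along the interface (θ₂ = 90°), so sin θ_c = V₁/V₂.
θ_c = arcsin(1.616/4.980) = arcsin 0.3245 = 18.94°.

18.9°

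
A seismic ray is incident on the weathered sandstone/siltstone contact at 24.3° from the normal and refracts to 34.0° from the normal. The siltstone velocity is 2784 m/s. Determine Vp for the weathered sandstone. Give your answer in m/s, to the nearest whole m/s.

sin 24.3° = 0.4115; sin 34.0° = 0.5592.
V₁ = V₂·(sin θ₁/sin θ₂) = 2784·(0.4115/0.5592) = 2048.77 m/s.

2049 m/s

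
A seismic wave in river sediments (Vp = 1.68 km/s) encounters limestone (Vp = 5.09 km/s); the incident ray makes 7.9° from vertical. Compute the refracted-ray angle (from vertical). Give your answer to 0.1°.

24.6°

Snell's law: sin θ₂ = (V₂/V₁)·sin θ₁ = (5.09/1.68)·sin 7.9° = 0.4164.
θ₂ = sin⁻¹(0.4164) = 24.61° (from vertical).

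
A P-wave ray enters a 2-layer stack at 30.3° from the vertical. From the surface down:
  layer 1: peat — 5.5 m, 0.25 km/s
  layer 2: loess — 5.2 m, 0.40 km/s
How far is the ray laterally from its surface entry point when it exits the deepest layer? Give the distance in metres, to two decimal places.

10.33 m

Apply Snell's law at each interface; in layer i the horizontal offset is hᵢ·tan θᵢ.
Layer 1: θ = 30.30°; offset = 5.5·tan 30.30° = 3.2139 m.
Layer 2: sin θ = 0.40·sin 30.3°/0.25 = 0.8072, θ = 53.83°; offset = 5.2·tan 53.83° = 7.1121 m.
Σ offsets = 10.3260 m.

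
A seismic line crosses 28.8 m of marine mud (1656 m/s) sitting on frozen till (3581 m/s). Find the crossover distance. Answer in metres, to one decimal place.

95.0 m

θ_c = arcsin(1656/3581) = 27.54°, so cos θ_c = 0.8867 and tᵢ = 2h cos θ_c/V₁ = 0.0308 s.
At crossover x/V₁ = x/V₂ + tᵢ ⇒ x = tᵢ/(1/V₁ − 1/V₂) = 0.03084/(6.0386e-04 − 2.7925e-04) = 95.01 m.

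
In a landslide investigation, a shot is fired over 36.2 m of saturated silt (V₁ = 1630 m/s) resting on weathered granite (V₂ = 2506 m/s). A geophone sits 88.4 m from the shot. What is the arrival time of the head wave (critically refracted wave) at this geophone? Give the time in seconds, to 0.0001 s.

0.0690 s

θ_c = arcsin(V₁/V₂) = arcsin(1630/2506) = 40.57°, cos θ_c = 0.7596.
Intercept time tᵢ = 2h cos θ_c / V₁ = 2·36.2·0.7596/1630 = 0.03374 s.
t = x/V₂ + tᵢ = 88.4/2506 + 0.03374 = 0.06901 s.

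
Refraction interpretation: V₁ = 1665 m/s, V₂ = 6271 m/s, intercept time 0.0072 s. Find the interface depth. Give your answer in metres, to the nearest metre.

6 m

θ_c = arcsin(1665/6271) = 15.40°; cos θ_c = 0.9641.
tᵢ = 2h cos θ_c/V₁ ⇒ h = tᵢ·V₁/(2 cos θ_c) = 0.0072·1665/(2·0.9641) = 6.22 m.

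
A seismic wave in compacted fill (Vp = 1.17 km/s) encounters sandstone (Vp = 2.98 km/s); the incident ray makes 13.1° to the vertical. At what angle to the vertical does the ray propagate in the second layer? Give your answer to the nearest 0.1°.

35.3°

sin θ₁/V₁ = sin θ₂/V₂ ⇒ sin θ₂ = 2.98·sin 13.1°/1.17 = 2.98·0.2267/1.17 = 0.5773.
θ₂ = arcsin 0.5773 = 35.26° from the normal.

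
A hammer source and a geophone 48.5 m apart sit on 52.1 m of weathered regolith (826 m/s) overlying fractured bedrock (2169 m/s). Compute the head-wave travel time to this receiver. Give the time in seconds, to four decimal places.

θ_c = arcsin(V₁/V₂) = arcsin(826/2169) = 22.38°, cos θ_c = 0.9246.
Intercept time tᵢ = 2h cos θ_c / V₁ = 2·52.1·0.9246/826 = 0.11664 s.
t = x/V₂ + tᵢ = 48.5/2169 + 0.11664 = 0.13901 s.

0.1390 s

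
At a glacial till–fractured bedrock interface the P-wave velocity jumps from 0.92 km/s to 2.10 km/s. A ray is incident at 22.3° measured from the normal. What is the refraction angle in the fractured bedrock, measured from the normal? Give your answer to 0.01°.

sin θ₁/V₁ = sin θ₂/V₂ ⇒ sin θ₂ = 2.10·sin 22.3°/0.92 = 2.10·0.3795/0.92 = 0.8661.
θ₂ = sin⁻¹(0.8661) = 60.01° (from vertical).

60.01°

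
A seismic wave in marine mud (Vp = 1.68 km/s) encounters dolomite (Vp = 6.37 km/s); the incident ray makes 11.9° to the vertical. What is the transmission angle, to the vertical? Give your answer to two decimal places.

sin θ₁/V₁ = sin θ₂/V₂ ⇒ sin θ₂ = 6.37·sin 11.9°/1.68 = 6.37·0.2062/1.68 = 0.7819.
θ₂ = sin⁻¹(0.7819) = 51.43° (from vertical).

51.43°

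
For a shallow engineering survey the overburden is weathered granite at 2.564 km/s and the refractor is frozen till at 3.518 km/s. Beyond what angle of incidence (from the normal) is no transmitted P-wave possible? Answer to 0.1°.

46.8°

At critical incidence the refracted ray runs along the interface (θ₂ = 90°), so sin θ_c = V₁/V₂.
θ_c = arcsin(2.564/3.518) = arcsin 0.7288 = 46.79°.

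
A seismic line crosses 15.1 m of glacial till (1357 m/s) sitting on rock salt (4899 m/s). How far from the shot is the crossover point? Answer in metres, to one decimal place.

40.1 m

θ_c = arcsin(1357/4899) = 16.08°, so cos θ_c = 0.9609 and tᵢ = 2h cos θ_c/V₁ = 0.0214 s.
At crossover x/V₁ = x/V₂ + tᵢ ⇒ x = tᵢ/(1/V₁ − 1/V₂) = 0.02138/(7.3692e-04 − 2.0412e-04) = 40.14 m.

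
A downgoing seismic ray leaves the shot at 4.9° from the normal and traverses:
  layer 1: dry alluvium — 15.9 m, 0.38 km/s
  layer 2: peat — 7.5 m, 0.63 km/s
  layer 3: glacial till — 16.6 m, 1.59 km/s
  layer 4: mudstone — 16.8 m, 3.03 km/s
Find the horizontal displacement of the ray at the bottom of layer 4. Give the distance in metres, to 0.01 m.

p = sin θ₁/V₁ = sin 4.9°/0.38 = 2.2478e-01 s/km is conserved through the stack.
Layer 1: θ = 4.90°; offset = 15.9·tan 4.90° = 1.3631 m.
Layer 2: sin θ = p·0.63 = 0.1416 → θ = 8.14°; offset = 7.5·tan 8.14° = 1.0729 m.
Layer 3: sin θ = p·1.59 = 0.3574 → θ = 20.94°; offset = 16.6·tan 20.94° = 6.3525 m.
Layer 4: sin θ = p·3.03 = 0.6811 → θ = 42.93°; offset = 16.8·tan 42.93° = 15.6272 m.
Summing the layer offsets gives 24.4157 m.

24.42 m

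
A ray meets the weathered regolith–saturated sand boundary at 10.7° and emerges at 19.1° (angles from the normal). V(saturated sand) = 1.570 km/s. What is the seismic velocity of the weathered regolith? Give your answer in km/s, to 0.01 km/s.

Snell's law: sin 10.7°/V₁ = sin 19.1°/V₂.
V₁ = V₂·sin 10.7°/sin 19.1° = 1.570 × 0.5674 = 0.89 km/s.

0.89 km/s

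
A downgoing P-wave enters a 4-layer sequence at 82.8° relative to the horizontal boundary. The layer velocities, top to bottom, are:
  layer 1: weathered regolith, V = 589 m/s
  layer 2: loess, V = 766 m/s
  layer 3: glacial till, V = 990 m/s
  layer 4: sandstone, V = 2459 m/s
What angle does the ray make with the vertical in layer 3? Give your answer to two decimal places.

From the normal: θ₁ = 90° − 82.8° = 7.2°.
Snell's law across each interface conserves sin θ / V, so sin θ_3 = V_3·sin θ₁/V₁.
sin θ_3 = 990 × sin 7.2° / 589 = 0.2107.
θ_3 = 12.16° from the vertical.

12.16°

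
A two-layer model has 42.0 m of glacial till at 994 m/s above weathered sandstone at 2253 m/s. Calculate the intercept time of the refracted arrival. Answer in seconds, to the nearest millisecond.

0.076 s

tᵢ = 2h·√(V₂²−V₁²)/(V₁V₂).
√(V₂²−V₁²) = √(2253²−994²) = 2021.9 m/s.
tᵢ = 2·42.0·2021.9/(994·2253) = 0.07584 s.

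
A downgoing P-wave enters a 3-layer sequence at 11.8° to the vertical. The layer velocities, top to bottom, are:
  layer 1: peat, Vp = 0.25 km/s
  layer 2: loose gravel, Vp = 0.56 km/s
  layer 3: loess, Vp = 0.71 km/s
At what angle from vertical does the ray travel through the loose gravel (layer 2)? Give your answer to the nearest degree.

Snell's law across each interface conserves sin θ / V, so sin θ_2 = V_2·sin θ₁/V₁.
sin θ_2 = 0.56 × sin 11.8° / 0.25 = 0.4581.
θ_2 = arcsin 0.4581 = 27.26°.

27°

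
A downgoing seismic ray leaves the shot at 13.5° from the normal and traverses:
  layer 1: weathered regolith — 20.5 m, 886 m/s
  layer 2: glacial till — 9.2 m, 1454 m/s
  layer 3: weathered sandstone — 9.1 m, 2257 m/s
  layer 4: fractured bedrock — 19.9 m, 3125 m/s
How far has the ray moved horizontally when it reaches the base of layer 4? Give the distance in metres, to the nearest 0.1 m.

44.3 m

p = sin θ₁/V₁ = sin 13.5°/886 = 2.6348e-04 s/m is conserved through the stack.
Layer 1: θ = 13.50°; offset = 20.5·tan 13.50° = 4.922 m.
Layer 2: sin θ = p·1454 = 0.3831 → θ = 22.53°; offset = 9.2·tan 22.53° = 3.816 m.
Layer 3: sin θ = p·2257 = 0.5947 → θ = 36.49°; offset = 9.1·tan 36.49° = 6.731 m.
Layer 4: sin θ = p·3125 = 0.8234 → θ = 55.42°; offset = 19.9·tan 55.42° = 28.873 m.
Σ offsets = 44.342 m.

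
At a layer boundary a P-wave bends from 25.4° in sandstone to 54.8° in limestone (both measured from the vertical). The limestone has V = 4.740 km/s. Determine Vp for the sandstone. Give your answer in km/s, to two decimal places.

sin 25.4° = 0.4289; sin 54.8° = 0.8171.
V₁ = V₂·(sin θ₁/sin θ₂) = 4.740·(0.4289/0.8171) = 2.49 km/s.

2.49 km/s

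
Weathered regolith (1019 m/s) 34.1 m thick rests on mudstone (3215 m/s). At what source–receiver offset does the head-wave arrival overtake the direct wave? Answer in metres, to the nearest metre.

x_cross = 2h·√((V₂+V₁)/(V₂−V₁)).
(V₂+V₁)/(V₂−V₁) = (3215+1019)/(3215−1019) = 1.9281; √ = 1.3885.
x_cross = 2·34.1·1.3885 = 94.70 m.

95 m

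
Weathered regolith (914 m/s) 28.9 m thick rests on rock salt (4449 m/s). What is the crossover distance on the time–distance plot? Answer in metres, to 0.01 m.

71.19 m

θ_c = arcsin(914/4449) = 11.86°, so cos θ_c = 0.9787 and tᵢ = 2h cos θ_c/V₁ = 0.0619 s.
At crossover x/V₁ = x/V₂ + tᵢ ⇒ x = tᵢ/(1/V₁ − 1/V₂) = 0.06189/(1.0941e-03 − 2.2477e-04) = 71.19 m.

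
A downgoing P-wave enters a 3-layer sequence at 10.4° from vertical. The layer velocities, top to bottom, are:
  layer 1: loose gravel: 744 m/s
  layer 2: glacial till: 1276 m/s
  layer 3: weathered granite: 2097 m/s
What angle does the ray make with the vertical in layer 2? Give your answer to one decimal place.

18.0°

Snell's law across each interface conserves sin θ / V, so sin θ_2 = V_2·sin θ₁/V₁.
sin θ_2 = 1276 × sin 10.4° / 744 = 0.3096.
θ_2 = 18.04° from the vertical.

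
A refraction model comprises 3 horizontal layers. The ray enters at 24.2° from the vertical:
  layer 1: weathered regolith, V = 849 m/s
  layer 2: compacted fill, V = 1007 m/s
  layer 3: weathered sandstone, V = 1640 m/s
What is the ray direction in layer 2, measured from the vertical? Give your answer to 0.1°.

Snell's law across each interface conserves sin θ / V, so sin θ_2 = V_2·sin θ₁/V₁.
sin θ_2 = 1007 × sin 24.2° / 849 = 0.4862.
θ_2 = arcsin 0.4862 = 29.09°.

29.1°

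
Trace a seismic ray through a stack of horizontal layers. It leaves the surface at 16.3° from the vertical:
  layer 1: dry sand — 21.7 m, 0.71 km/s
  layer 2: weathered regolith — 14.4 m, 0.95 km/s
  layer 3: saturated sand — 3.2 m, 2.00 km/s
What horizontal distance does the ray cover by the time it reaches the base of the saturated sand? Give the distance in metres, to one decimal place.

16.3 m

p = sin θ₁/V₁ = sin 16.3°/0.71 = 3.9531e-01 s/km is conserved through the stack.
Layer 1: θ = 16.30°; offset = 21.7·tan 16.30° = 6.346 m.
Layer 2: sin θ = p·0.95 = 0.3755 → θ = 22.06°; offset = 14.4·tan 22.06° = 5.835 m.
Layer 3: sin θ = p·2.00 = 0.7906 → θ = 52.24°; offset = 3.2·tan 52.24° = 4.132 m.
Σ offsets = 16.312 m.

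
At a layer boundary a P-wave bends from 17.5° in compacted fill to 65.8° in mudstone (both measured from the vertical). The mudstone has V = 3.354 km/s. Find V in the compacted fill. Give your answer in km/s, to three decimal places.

Snell's law: sin 17.5°/V₁ = sin 65.8°/V₂.
V₁ = V₂·sin 17.5°/sin 65.8° = 3.354 × 0.3297 = 1.106 km/s.

1.106 km/s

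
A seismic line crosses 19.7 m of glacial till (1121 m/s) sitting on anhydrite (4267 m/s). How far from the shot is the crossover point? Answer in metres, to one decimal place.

x_cross = 2h·√((V₂+V₁)/(V₂−V₁)).
(V₂+V₁)/(V₂−V₁) = (4267+1121)/(4267−1121) = 1.7127; √ = 1.3087.
x_cross = 2·19.7·1.3087 = 51.56 m.

51.6 m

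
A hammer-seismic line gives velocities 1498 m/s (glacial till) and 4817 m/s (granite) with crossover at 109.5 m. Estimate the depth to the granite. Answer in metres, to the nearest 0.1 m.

39.7 m

h = (x_cross/2)·√((V₂−V₁)/(V₂+V₁)).
(V₂−V₁)/(V₂+V₁) = (4817−1498)/(4817+1498) = 0.5256; √ = 0.7250.
h = (109.5/2)·0.7250 = 39.69 m.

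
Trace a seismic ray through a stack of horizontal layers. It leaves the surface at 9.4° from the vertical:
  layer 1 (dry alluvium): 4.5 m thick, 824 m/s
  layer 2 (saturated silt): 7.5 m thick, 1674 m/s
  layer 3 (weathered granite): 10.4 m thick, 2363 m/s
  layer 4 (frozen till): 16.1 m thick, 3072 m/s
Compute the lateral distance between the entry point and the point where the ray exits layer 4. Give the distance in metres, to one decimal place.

21.3 m

Apply Snell's law at each interface; in layer i the horizontal offset is hᵢ·tan θᵢ.
Layer 1: θ = 9.40°; offset = 4.5·tan 9.40° = 0.745 m.
Layer 2: sin θ = 1674·sin 9.4°/824 = 0.3318, θ = 19.38°; offset = 7.5·tan 19.38° = 2.638 m.
Layer 3: sin θ = 2363·sin 9.4°/824 = 0.4684, θ = 27.93°; offset = 10.4·tan 27.93° = 5.513 m.
Layer 4: sin θ = 3072·sin 9.4°/824 = 0.6089, θ = 37.51°; offset = 16.1·tan 37.51° = 12.359 m.
Total horizontal offset = 21.255 m.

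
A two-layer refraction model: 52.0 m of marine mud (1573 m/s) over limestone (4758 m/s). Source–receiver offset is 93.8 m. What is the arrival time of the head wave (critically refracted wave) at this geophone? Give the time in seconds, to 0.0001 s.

θ_c = arcsin(V₁/V₂) = arcsin(1573/4758) = 19.31°, cos θ_c = 0.9438.
Intercept time tᵢ = 2h cos θ_c / V₁ = 2·52.0·0.9438/1573 = 0.06240 s.
t = x/V₂ + tᵢ = 93.8/4758 + 0.06240 = 0.08211 s.

0.0821 s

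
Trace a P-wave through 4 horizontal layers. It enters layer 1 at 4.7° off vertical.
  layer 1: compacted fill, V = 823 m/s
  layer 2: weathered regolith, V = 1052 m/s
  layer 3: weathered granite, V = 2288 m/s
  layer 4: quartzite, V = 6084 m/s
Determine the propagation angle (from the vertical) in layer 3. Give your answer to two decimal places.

Ray parameter p = sin 4.7° / 823 = 9.9561e-05 s/m.
sin θ_3 = p·V_3 = 9.9561e-05 × 2288 = 0.2278.
θ_3 = 13.17° from the vertical.

13.17°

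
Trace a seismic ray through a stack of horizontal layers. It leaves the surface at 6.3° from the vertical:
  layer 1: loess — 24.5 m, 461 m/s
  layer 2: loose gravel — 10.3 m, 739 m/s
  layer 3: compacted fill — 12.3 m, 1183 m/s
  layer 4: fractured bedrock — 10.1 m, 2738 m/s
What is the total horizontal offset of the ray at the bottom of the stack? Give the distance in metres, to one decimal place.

16.8 m

Ray parameter p = sin 6.3° / 461 m/s = 2.3804e-04 s/m.
Layer 1: θ = 6.30°; offset = 24.5·tan 6.30° = 2.705 m.
Layer 2: sin θ = p·739 = 0.1759 → θ = 10.13°; offset = 10.3·tan 10.13° = 1.841 m.
Layer 3: sin θ = p·1183 = 0.2816 → θ = 16.36°; offset = 12.3·tan 16.36° = 3.610 m.
Layer 4: sin θ = p·2738 = 0.6517 → θ = 40.67°; offset = 10.1·tan 40.67° = 8.679 m.
Total horizontal offset = 16.834 m.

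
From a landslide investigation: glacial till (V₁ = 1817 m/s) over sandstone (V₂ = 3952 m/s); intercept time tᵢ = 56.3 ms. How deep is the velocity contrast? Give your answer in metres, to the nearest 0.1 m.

θ_c = arcsin(1817/3952) = 27.37°; cos θ_c = 0.8880.
tᵢ = 2h cos θ_c/V₁ ⇒ h = tᵢ·V₁/(2 cos θ_c) = 0.0563·1817/(2·0.8880) = 57.60 m.

57.6 m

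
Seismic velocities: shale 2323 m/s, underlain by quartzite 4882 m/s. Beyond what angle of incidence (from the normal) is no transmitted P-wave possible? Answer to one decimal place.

28.4°

Critical incidence: sin θ_c = V₁/V₂ = 2323/4882 = 0.4758.
θ_c = arcsin 0.4758 = 28.41°.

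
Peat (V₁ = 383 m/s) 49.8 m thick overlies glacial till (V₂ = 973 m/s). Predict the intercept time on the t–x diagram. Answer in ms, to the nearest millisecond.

239 ms

tᵢ = 2h·√(V₂²−V₁²)/(V₁V₂).
√(V₂²−V₁²) = √(973²−383²) = 894.4 m/s.
tᵢ = 2·49.8·894.4/(383·973) = 0.23906 s.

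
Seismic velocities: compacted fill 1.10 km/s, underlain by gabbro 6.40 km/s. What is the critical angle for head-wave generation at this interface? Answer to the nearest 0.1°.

9.9°

At critical incidence the refracted ray runs along the interface (θ₂ = 90°), so sin θ_c = V₁/V₂.
θ_c = arcsin(1.10/6.40) = arcsin 0.1719 = 9.90°.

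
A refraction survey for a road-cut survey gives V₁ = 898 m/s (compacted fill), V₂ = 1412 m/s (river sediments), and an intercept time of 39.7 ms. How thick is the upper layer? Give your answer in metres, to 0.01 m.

23.10 m

θ_c = arcsin(898/1412) = 39.49°; cos θ_c = 0.7717.
tᵢ = 2h cos θ_c/V₁ ⇒ h = tᵢ·V₁/(2 cos θ_c) = 0.0397·898/(2·0.7717) = 23.10 m.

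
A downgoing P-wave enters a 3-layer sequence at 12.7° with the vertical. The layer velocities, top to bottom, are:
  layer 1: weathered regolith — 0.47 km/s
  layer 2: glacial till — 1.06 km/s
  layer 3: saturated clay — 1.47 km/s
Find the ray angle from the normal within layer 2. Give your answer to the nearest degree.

Snell's law across each interface conserves sin θ / V, so sin θ_2 = V_2·sin θ₁/V₁.
sin θ_2 = 1.06 × sin 12.7° / 0.47 = 0.4958.
θ_2 = arcsin 0.4958 = 29.72°.

30°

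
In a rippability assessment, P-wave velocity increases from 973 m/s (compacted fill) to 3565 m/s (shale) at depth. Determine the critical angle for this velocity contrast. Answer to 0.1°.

15.8°

Critical incidence: sin θ_c = V₁/V₂ = 973/3565 = 0.2729.
θ_c = arcsin 0.2729 = 15.84°.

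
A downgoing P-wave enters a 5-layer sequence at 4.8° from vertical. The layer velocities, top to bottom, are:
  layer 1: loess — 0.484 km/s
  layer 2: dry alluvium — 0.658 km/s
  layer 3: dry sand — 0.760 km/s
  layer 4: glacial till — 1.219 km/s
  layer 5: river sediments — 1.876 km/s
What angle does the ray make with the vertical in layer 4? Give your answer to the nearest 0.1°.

Ray parameter p = sin 4.8° / 0.484 = 1.7289e-01 s/km.
sin θ_4 = p·V_4 = 1.7289e-01 × 1.219 = 0.2108.
θ_4 = arcsin 0.2108 = 12.17°.

12.2°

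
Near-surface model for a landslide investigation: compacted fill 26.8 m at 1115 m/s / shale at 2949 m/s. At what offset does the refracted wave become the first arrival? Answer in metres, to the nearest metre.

x_cross = 2h·√((V₂+V₁)/(V₂−V₁)).
(V₂+V₁)/(V₂−V₁) = (2949+1115)/(2949−1115) = 2.2159; √ = 1.4886.
x_cross = 2·26.8·1.4886 = 79.79 m.

80 m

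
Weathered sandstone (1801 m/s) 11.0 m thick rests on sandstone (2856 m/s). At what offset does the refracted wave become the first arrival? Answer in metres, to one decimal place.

46.2 m

x_cross = 2h·√((V₂+V₁)/(V₂−V₁)).
(V₂+V₁)/(V₂−V₁) = (2856+1801)/(2856−1801) = 4.4142; √ = 2.1010.
x_cross = 2·11.0·2.1010 = 46.22 m.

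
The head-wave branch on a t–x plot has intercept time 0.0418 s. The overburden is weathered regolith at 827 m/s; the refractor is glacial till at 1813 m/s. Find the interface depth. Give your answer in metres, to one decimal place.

θ_c = arcsin(827/1813) = 27.14°; cos θ_c = 0.8899.
tᵢ = 2h cos θ_c/V₁ ⇒ h = tᵢ·V₁/(2 cos θ_c) = 0.0418·827/(2·0.8899) = 19.42 m.

19.4 m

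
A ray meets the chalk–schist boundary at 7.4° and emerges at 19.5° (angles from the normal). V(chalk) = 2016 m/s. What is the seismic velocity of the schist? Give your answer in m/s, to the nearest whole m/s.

Snell's law: sin 7.4°/V₁ = sin 19.5°/V₂.
V₂ = V₁·sin 19.5°/sin 7.4° = 2016 × 2.5918 = 5224.98 m/s.

5225 m/s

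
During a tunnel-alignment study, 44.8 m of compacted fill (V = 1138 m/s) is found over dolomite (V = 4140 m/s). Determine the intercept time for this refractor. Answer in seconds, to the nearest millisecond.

0.076 s

θ_c = arcsin(V₁/V₂) = arcsin(1138/4140) = 15.95°; cos θ_c = 0.9615.
tᵢ = 2h·cos θ_c / V₁ = 2·44.8·0.9615 / 1138 = 0.07570 s.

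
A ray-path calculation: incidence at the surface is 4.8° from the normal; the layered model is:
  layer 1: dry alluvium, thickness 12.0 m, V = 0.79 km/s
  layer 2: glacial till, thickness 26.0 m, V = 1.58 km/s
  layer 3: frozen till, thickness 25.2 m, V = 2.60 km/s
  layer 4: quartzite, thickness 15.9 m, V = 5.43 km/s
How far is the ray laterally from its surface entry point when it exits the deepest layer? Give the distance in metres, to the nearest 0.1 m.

Apply Snell's law at each interface; in layer i the horizontal offset is hᵢ·tan θᵢ.
Layer 1: θ = 4.80°; offset = 12.0·tan 4.80° = 1.008 m.
Layer 2: sin θ = 1.58·sin 4.8°/0.79 = 0.1674, θ = 9.63°; offset = 26.0·tan 9.63° = 4.413 m.
Layer 3: sin θ = 2.60·sin 4.8°/0.79 = 0.2754, θ = 15.99°; offset = 25.2·tan 15.99° = 7.219 m.
Layer 4: sin θ = 5.43·sin 4.8°/0.79 = 0.5752, θ = 35.11°; offset = 15.9·tan 35.11° = 11.179 m.
Summing the layer offsets gives 23.819 m.

23.8 m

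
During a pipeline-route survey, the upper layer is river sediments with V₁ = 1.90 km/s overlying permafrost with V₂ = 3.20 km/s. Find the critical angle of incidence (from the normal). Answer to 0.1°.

Critical incidence: sin θ_c = V₁/V₂ = 1.90/3.20 = 0.5937.
θ_c = arcsin 0.5937 = 36.42°.

36.4°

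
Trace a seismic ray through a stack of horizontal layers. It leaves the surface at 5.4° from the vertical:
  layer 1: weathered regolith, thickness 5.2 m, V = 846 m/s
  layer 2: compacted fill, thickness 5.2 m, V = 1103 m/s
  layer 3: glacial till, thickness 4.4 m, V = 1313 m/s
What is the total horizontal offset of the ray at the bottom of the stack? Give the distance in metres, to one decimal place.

Apply Snell's law at each interface; in layer i the horizontal offset is hᵢ·tan θᵢ.
Layer 1: θ = 5.40°; offset = 5.2·tan 5.40° = 0.492 m.
Layer 2: sin θ = 1103·sin 5.4°/846 = 0.1227, θ = 7.05°; offset = 5.2·tan 7.05° = 0.643 m.
Layer 3: sin θ = 1313·sin 5.4°/846 = 0.1461, θ = 8.40°; offset = 4.4·tan 8.40° = 0.650 m.
Σ offsets = 1.784 m.

1.8 m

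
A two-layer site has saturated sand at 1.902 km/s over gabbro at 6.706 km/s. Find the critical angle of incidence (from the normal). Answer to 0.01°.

Critical incidence: sin θ_c = V₁/V₂ = 1.902/6.706 = 0.2836.
θ_c = arcsin 0.2836 = 16.48°.

16.48°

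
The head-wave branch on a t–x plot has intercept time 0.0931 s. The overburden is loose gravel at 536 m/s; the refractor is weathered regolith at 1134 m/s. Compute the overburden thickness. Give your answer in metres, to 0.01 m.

28.31 m

θ_c = arcsin(536/1134) = 28.21°; cos θ_c = 0.8812.
tᵢ = 2h cos θ_c/V₁ ⇒ h = tᵢ·V₁/(2 cos θ_c) = 0.0931·536/(2·0.8812) = 28.31 m.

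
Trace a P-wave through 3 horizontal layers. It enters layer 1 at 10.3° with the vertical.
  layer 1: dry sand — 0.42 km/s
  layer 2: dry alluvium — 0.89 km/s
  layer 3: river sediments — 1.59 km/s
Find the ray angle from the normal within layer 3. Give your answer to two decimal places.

Ray parameter p = sin 10.3° / 0.42 = 4.2572e-01 s/km.
sin θ_3 = p·V_3 = 4.2572e-01 × 1.59 = 0.6769.
θ_3 = 42.60° from the vertical.

42.60°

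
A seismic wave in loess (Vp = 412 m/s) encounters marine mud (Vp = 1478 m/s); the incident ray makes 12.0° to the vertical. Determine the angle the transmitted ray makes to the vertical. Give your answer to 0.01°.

Snell's law: sin θ₂ = (V₂/V₁)·sin θ₁ = (1478/412)·sin 12.0° = 0.7459.
θ₂ = sin⁻¹(0.7459) = 48.23° (from vertical).

48.23°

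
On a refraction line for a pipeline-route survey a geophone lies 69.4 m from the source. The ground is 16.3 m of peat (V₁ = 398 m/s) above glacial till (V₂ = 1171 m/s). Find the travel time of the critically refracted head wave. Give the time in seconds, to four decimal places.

t = x/V₂ + 2h·√(V₂²−V₁²)/(V₁V₂).
√(V₂²−V₁²) = √(1171²−398²) = 1101.3 m/s; delay term = 2·16.3·1101.3/(398·1171) = 0.07703 s.
t = 69.4/1171 + 0.07703 = 0.13630 s.

0.1363 s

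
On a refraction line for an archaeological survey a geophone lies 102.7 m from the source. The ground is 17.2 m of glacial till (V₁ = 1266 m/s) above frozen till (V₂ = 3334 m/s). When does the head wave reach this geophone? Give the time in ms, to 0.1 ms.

55.9 ms

t = x/V₂ + 2h·√(V₂²−V₁²)/(V₁V₂).
√(V₂²−V₁²) = √(3334²−1266²) = 3084.3 m/s; delay term = 2·17.2·3084.3/(1266·3334) = 0.02514 s.
t = 102.7/3334 + 0.02514 = 0.05594 s.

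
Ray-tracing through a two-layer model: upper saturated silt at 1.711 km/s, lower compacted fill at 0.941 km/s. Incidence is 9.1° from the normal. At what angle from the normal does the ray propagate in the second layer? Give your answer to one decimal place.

sin θ₁/V₁ = sin θ₂/V₂ ⇒ sin θ₂ = 0.941·sin 9.1°/1.711 = 0.941·0.1582/1.711 = 0.0870.
θ₂ = sin⁻¹(0.0870) = 4.99° (from vertical).

5.0°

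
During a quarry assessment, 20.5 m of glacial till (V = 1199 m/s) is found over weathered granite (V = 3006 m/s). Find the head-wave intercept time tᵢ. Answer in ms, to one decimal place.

tᵢ = 2h·√(V₂²−V₁²)/(V₁V₂).
√(V₂²−V₁²) = √(3006²−1199²) = 2756.5 m/s.
tᵢ = 2·20.5·2756.5/(1199·3006) = 0.03136 s.

31.4 ms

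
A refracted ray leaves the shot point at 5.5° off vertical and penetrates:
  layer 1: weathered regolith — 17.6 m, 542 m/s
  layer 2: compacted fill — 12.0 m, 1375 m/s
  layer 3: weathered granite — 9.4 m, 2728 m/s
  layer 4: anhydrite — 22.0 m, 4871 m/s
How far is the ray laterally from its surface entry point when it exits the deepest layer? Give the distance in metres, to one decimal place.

Ray parameter p = sin 5.5° / 542 m/s = 1.7684e-04 s/m.
Layer 1: θ = 5.50°; offset = 17.6·tan 5.50° = 1.695 m.
Layer 2: sin θ = p·1375 = 0.2432 → θ = 14.07°; offset = 12.0·tan 14.07° = 3.008 m.
Layer 3: sin θ = p·2728 = 0.4824 → θ = 28.84°; offset = 9.4·tan 28.84° = 5.177 m.
Layer 4: sin θ = p·4871 = 0.8614 → θ = 59.47°; offset = 22.0·tan 59.47° = 37.306 m.
Σ offsets = 47.185 m.

47.2 m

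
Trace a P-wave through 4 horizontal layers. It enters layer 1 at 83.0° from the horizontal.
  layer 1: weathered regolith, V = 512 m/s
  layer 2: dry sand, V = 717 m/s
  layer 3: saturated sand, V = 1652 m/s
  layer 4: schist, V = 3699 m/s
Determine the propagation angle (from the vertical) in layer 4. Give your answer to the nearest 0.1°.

From the normal: θ₁ = 90° − 83.0° = 7.0°.
Snell's law across each interface conserves sin θ / V, so sin θ_4 = V_4·sin θ₁/V₁.
sin θ_4 = 3699 × sin 7.0° / 512 = 0.8805.
θ_4 = arcsin 0.8805 = 61.70°.

61.7°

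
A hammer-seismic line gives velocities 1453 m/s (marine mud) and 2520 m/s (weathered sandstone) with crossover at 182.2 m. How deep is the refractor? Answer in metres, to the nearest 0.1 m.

47.2 m

h = (x_cross/2)·√((V₂−V₁)/(V₂+V₁)).
(V₂−V₁)/(V₂+V₁) = (2520−1453)/(2520+1453) = 0.2686; √ = 0.5182.
h = (182.2/2)·0.5182 = 47.21 m.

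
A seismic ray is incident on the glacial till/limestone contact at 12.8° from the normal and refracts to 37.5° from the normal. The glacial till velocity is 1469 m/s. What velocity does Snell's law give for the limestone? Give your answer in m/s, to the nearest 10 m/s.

4040 m/s

sin 12.8° = 0.2215; sin 37.5° = 0.6088.
V₂ = V₁·(sin θ₂/sin θ₁) = 1469·(0.6088/0.2215) = 4036.45 m/s.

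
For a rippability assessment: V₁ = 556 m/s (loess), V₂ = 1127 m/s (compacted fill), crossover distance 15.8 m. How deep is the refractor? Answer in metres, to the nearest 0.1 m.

h = (x_cross/2)·√((V₂−V₁)/(V₂+V₁)).
(V₂−V₁)/(V₂+V₁) = (1127−556)/(1127+556) = 0.3393; √ = 0.5825.
h = (15.8/2)·0.5825 = 4.60 m.

4.6 m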